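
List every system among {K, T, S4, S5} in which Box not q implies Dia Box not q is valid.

K-tableau for the negation not (Box not q implies Dia Box not q):
1. not (Box not q implies Dia Box not q), 0
2. Box not q, 0
3. not Dia Box not q, 0
Complete open branch: countermodel on a K-frame, so not valid in K.
T-tableau for the negation not (Box not q implies Dia Box not q):
1. not (Box not q implies Dia Box not q), 0
2. Box not q, 0
3. not Dia Box not q, 0
4. not q, 0
5. not Box not q, 0
6. q, 1
7. not q, 1
Accessibility: 0R0, 0R1, 1R1
Branch closes: q and not q both at 1.
Every branch closes (one shown): valid in T, hence also in S4, S5 (every theorem of T is a theorem of S4 and S5).

T, S4, S5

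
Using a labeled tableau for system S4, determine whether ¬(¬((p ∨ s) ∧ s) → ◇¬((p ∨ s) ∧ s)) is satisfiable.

No, unsatisfiable

1. ¬(¬((p ∨ s) ∧ s) → ◇¬((p ∨ s) ∧ s)), u
2. ¬((p ∨ s) ∧ s), u   [¬→-rule on 1]
3. ¬◇¬((p ∨ s) ∧ s), u   [¬→-rule on 1]
4. (p ∨ s) ∧ s, u   [¬◇-rule on 3 via uRu]
5. p ∨ s, u   [∧-rule on 4]
6. s, u   [∧-rule on 4]
7. ¬(p ∨ s), u   [¬∧-rule on 2 (branches; this branch)]
8. ¬p, u   [¬∨-rule on 7]
9. ¬s, u   [¬∨-rule on 7]
Accessibility: uRu
Branch closes: s and ¬s both at u.
Every branch closes; the branch above is one of them.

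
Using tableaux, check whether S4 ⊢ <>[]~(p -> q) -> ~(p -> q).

Tableau for the negation ~(<>[]~(p -> q) -> ~(p -> q)):
1. ~(<>[]~(p -> q) -> ~(p -> q)), u
2. <>[]~(p -> q), u
3. p -> q, u
4. q, u
5. []~(p -> q), v
6. ~(p -> q), v
7. p, v
8. ~q, v
Accessibility: uRu, uRv, vRv
The negation has an open branch (countermodel exists).

Invalid (countermodel exists)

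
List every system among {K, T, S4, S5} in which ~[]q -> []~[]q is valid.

S5

S5-tableau for the negation ~(~[]q -> []~[]q):
1. ~(~[]q -> []~[]q), w0
2. ~[]q, w0
3. ~[]~[]q, w0
4. ~q, w1
5. []q, w2
6. q, w0
7. q, w1
Accessibility: w0Rw0, w0Rw1, w0Rw2, w1Rw0, w1Rw1, w1Rw2, w2Rw0, w2Rw1, w2Rw2
Branch closes: q and ~q both at w1.
Every branch closes (one shown): valid in S5.
S4-tableau for the negation ~(~[]q -> []~[]q):
1. ~(~[]q -> []~[]q), w0
2. ~[]q, w0
3. ~[]~[]q, w0
4. ~q, w1
5. []q, w2
6. q, w2
Accessibility: w0Rw0, w0Rw1, w0Rw2, w1Rw1, w2Rw2
Complete open branch: countermodel on an S4-frame, so not valid in S4, nor in K, T (the same frame is also a K-frame and a T-frame).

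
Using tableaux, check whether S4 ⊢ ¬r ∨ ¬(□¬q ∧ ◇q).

Yes, valid

Tableau for the negation ¬(¬r ∨ ¬(□¬q ∧ ◇q)):
1. ¬(¬r ∨ ¬(□¬q ∧ ◇q)), w0
2. r, w0
3. □¬q ∧ ◇q, w0
4. □¬q, w0
5. ◇q, w0
6. ¬q, w0
7. q, w1
8. ¬q, w1
Accessibility: w0Rw0, w0Rw1, w1Rw1
Branch closes: q and ¬q both at w1.
All branches of the negation close; one closing branch shown above.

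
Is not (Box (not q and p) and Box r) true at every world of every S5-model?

Not valid

Tableau for the negation Box (not q and p) and Box r:
1. Box (not q and p) and Box r, 0
2. Box (not q and p), 0   [and-rule on 1]
3. Box r, 0   [and-rule on 1]
4. not q and p, 0   [Box-rule on 2 via 0R0]
5. not q, 0   [and-rule on 4]
6. p, 0   [and-rule on 4]
7. r, 0   [Box-rule on 3 via 0R0]
Accessibility: 0R0
The negation has an open branch (countermodel exists).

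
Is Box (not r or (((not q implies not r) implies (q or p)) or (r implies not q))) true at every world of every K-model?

Tableau for the negation not Box (not r or (((not q implies not r) implies (q or p)) or (r implies not q))):
1. not Box (not r or (((not q implies not r) implies (q or p)) or (r implies not q))), w0
2. not (not r or (((not q implies not r) implies (q or p)) or (r implies not q))), w1   [neg-Box-rule on 1: fresh world w1, w0Rw1]
3. r, w1   [neg-or-rule on 2]
4. not (((not q implies not r) implies (q or p)) or (r implies not q)), w1   [neg-or-rule on 2]
5. not ((not q implies not r) implies (q or p)), w1   [neg-or-rule on 4]
6. not (r implies not q), w1   [neg-or-rule on 4]
7. not q implies not r, w1   [neg-implies-rule on 5]
8. not (q or p), w1   [neg-implies-rule on 5]
9. q, w1   [neg-implies-rule on 6]
10. not q, w1   [neg-or-rule on 8]
11. not p, w1   [neg-or-rule on 8]
Accessibility: w0Rw1
Branch closes: q and not q both at w1.
Every branch of the negation's tableau closes; the branch above is one of them.

Valid in K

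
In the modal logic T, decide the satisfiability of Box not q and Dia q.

1. Box not q and Dia q, u
2. Box not q, u
3. Dia q, u
4. not q, u
5. q, v
6. not q, v
Accessibility: uRu, uRv, vRv
Branch closes: q and not q both at v.
All branches of the tableau close; one closing branch shown above.

Unsatisfiable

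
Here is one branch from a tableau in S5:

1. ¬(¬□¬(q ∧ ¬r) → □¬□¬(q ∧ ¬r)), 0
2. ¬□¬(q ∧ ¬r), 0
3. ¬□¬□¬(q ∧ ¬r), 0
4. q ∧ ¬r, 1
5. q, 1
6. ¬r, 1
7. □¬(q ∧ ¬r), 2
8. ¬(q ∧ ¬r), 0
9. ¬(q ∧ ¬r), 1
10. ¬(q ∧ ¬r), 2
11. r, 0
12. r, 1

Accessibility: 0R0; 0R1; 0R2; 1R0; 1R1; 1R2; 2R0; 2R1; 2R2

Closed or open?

Yes, closed

Both r and ¬r appear at 1.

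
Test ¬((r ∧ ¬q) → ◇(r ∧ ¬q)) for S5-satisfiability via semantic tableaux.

No, unsatisfiable

1. ¬((r ∧ ¬q) → ◇(r ∧ ¬q)), u
2. r ∧ ¬q, u
3. ¬◇(r ∧ ¬q), u
4. r, u
5. ¬q, u
6. ¬(r ∧ ¬q), u
7. q, u
Accessibility: uRu
Branch closes: q and ¬q both at u.
All branches of the tableau close; one closing branch shown above.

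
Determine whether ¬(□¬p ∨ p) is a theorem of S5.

Tableau for the negation □¬p ∨ p:
1. □¬p ∨ p, u
2. p, u
Accessibility: uRu
The negation has an open branch (countermodel exists).

No, not valid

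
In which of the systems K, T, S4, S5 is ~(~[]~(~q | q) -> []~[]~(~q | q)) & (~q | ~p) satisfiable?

K

K-tableau for the formula:
1. ~(~[]~(~q | q) -> []~[]~(~q | q)) & (~q | ~p), u
2. ~(~[]~(~q | q) -> []~[]~(~q | q)), u
3. ~q | ~p, u
4. ~[]~(~q | q), u
5. ~[]~[]~(~q | q), u
6. ~p, u
7. ~q | q, v
8. q, v
9. []~(~q | q), w
Accessibility: uRv, uRw
Complete open branch: satisfiable in K.
T-tableau for the formula:
1. ~(~[]~(~q | q) -> []~[]~(~q | q)) & (~q | ~p), u
2. ~(~[]~(~q | q) -> []~[]~(~q | q)), u
3. ~q | ~p, u
4. ~[]~(~q | q), u
5. ~[]~[]~(~q | q), u
6. ~p, u
7. ~q | q, v
8. q, v
9. []~(~q | q), w
10. ~(~q | q), w
11. q, w
12. ~q, w
Accessibility: uRu, uRv, uRw, vRv, wRw
Branch closes: q and ~q both at w.
Every branch closes (one shown): unsatisfiable in T, hence also in S4, S5 (every S4/S5-frame is a T-frame).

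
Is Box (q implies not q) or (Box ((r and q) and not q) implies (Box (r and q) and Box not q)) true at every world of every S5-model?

Tableau for the negation not (Box (q implies not q) or (Box ((r and q) and not q) implies (Box (r and q) and Box not q))):
1. not (Box (q implies not q) or (Box ((r and q) and not q) implies (Box (r and q) and Box not q))), u
2. not Box (q implies not q), u
3. not (Box ((r and q) and not q) implies (Box (r and q) and Box not q)), u
4. Box ((r and q) and not q), u
5. not (Box (r and q) and Box not q), u
6. (r and q) and not q, u
7. r and q, u
8. not q, u
9. r, u
10. q, u
Accessibility: uRu
Branch closes: q and not q both at u.
Every branch of the negation's tableau closes; the branch above is one of them.

Valid in S5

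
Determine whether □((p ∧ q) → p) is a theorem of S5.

Tableau for the negation ¬□((p ∧ q) → p):
1. ¬□((p ∧ q) → p), w0
2. ¬((p ∧ q) → p), w1
3. p ∧ q, w1
4. ¬p, w1
5. p, w1
6. q, w1
Accessibility: w0Rw0, w0Rw1, w1Rw0, w1Rw1
Branch closes: p and ¬p both at w1.
Every branch of the negation's tableau closes; the branch above is one of them.

Valid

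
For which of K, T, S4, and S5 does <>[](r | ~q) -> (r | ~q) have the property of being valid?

S4-tableau for the negation ~(<>[](r | ~q) -> (r | ~q)):
1. ~(<>[](r | ~q) -> (r | ~q)), u
2. <>[](r | ~q), u   [~->-rule on 1]
3. ~(r | ~q), u   [~->-rule on 1]
4. ~r, u   [~|-rule on 3]
5. q, u   [~|-rule on 3]
6. [](r | ~q), v   [<>-rule on 2: fresh world v, uRv]
7. r | ~q, v   [[]-rule on 6 via vRv]
8. ~q, v   [|-rule on 7 (branches; this branch)]
Accessibility: uRu, uRv, vRv
Complete open branch: countermodel on an S4-frame, so not valid in S4, nor in K, T (the same frame is also a K-frame and a T-frame).
S5-tableau for the negation ~(<>[](r | ~q) -> (r | ~q)):
1. ~(<>[](r | ~q) -> (r | ~q)), u
2. <>[](r | ~q), u   [~->-rule on 1]
3. ~(r | ~q), u   [~->-rule on 1]
4. ~r, u   [~|-rule on 3]
5. q, u   [~|-rule on 3]
6. [](r | ~q), v   [<>-rule on 2: fresh world v, uRv]
7. r | ~q, u   [[]-rule on 6 via vRu]
8. r | ~q, v   [[]-rule on 6 via vRv]
9. ~q, u   [|-rule on 7 (branches; this branch)]
Accessibility: uRu, uRv, vRu, vRv
Branch closes: q and ~q both at u.
Every branch closes (one shown): valid in S5.

S5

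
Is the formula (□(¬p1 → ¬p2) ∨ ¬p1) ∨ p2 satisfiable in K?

Satisfiable

1. (□(¬p1 → ¬p2) ∨ ¬p1) ∨ p2, 0
2. p2, 0   [∨-rule on 1 (branches; this branch)]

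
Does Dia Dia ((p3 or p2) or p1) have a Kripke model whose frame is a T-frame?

Yes, satisfiable

1. Dia Dia ((p3 or p2) or p1), w0
2. Dia ((p3 or p2) or p1), w1   [Dia-rule on 1: fresh world w1, w0Rw1]
3. (p3 or p2) or p1, w2   [Dia-rule on 2: fresh world w2, w1Rw2]
4. p1, w2   [or-rule on 3 (branches; this branch)]
Accessibility: w0Rw0, w0Rw1, w1Rw1, w1Rw2, w2Rw2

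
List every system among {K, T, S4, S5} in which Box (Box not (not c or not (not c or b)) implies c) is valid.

T, S4, S5

K-tableau for the negation not Box (Box not (not c or not (not c or b)) implies c):
1. not Box (Box not (not c or not (not c or b)) implies c), w0
2. not (Box not (not c or not (not c or b)) implies c), w1
3. Box not (not c or not (not c or b)), w1
4. not c, w1
Accessibility: w0Rw1
Complete open branch: countermodel on a K-frame, so not valid in K.
T-tableau for the negation not Box (Box not (not c or not (not c or b)) implies c):
1. not Box (Box not (not c or not (not c or b)) implies c), w0
2. not (Box not (not c or not (not c or b)) implies c), w1
3. Box not (not c or not (not c or b)), w1
4. not c, w1
5. not (not c or not (not c or b)), w1
6. c, w1
7. not c or b, w1
Accessibility: w0Rw0, w0Rw1, w1Rw1
Branch closes: c and not c both at w1.
Every branch closes (one shown): valid in T, hence also in S4, S5 (every theorem of T is a theorem of S4 and S5).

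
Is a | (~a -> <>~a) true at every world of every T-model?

Tableau for the negation ~(a | (~a -> <>~a)):
1. ~(a | (~a -> <>~a)), u
2. ~a, u
3. ~(~a -> <>~a), u
4. ~<>~a, u
5. a, u
Accessibility: uRu
Branch closes: a and ~a both at u.
Every branch of the negation's tableau closes; the branch above is one of them.

Valid in T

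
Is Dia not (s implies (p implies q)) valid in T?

Not valid

Tableau for the negation not Dia not (s implies (p implies q)):
1. not Dia not (s implies (p implies q)), w0
2. s implies (p implies q), w0   [neg-Dia-rule on 1 via w0Rw0]
3. p implies q, w0   [implies-rule on 2 (branches; this branch)]
4. q, w0   [implies-rule on 3 (branches; this branch)]
Accessibility: w0Rw0
The negation has an open branch (countermodel exists).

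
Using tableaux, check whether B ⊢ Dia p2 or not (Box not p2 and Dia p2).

Valid

Tableau for the negation not (Dia p2 or not (Box not p2 and Dia p2)):
1. not (Dia p2 or not (Box not p2 and Dia p2)), 0
2. not Dia p2, 0   [neg-or-rule on 1]
3. Box not p2 and Dia p2, 0   [neg-or-rule on 1]
4. Box not p2, 0   [and-rule on 3]
5. Dia p2, 0   [and-rule on 3]
6. not p2, 0   [neg-Dia-rule on 2 via 0R0]
7. p2, 1   [Dia-rule on 5: fresh world 1, 0R1]
8. not p2, 1   [neg-Dia-rule on 2 via 0R1]
Accessibility: 0R0, 0R1, 1R0, 1R1
Branch closes: p2 and not p2 both at 1.
All branches of the negation close; one closing branch shown above.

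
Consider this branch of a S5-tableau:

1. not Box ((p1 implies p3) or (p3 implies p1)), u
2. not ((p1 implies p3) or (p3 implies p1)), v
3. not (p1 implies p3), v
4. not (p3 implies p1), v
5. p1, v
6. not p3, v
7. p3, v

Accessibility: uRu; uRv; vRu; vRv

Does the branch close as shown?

Both p3 and not p3 appear at v.

Closed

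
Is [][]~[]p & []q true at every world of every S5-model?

No, not valid

Tableau for the negation ~([][]~[]p & []q):
1. ~([][]~[]p & []q), 0
2. ~[]q, 0
3. ~q, 1
Accessibility: 0R0, 0R1, 1R0, 1R1
The negation has an open branch (countermodel exists).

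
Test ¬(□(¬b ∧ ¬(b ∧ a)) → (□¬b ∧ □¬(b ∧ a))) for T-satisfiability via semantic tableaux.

No, unsatisfiable

1. ¬(□(¬b ∧ ¬(b ∧ a)) → (□¬b ∧ □¬(b ∧ a))), 0
2. □(¬b ∧ ¬(b ∧ a)), 0   [¬→-rule on 1]
3. ¬(□¬b ∧ □¬(b ∧ a)), 0   [¬→-rule on 1]
4. ¬b ∧ ¬(b ∧ a), 0   [□-rule on 2 via 0R0]
5. ¬b, 0   [∧-rule on 4]
6. ¬(b ∧ a), 0   [∧-rule on 4]
7. ¬□¬(b ∧ a), 0   [¬∧-rule on 3 (branches; this branch)]
8. ¬a, 0   [¬∧-rule on 6 (branches; this branch)]
9. b ∧ a, 1   [¬□-rule on 7: fresh world 1, 0R1]
10. b, 1   [∧-rule on 9]
11. a, 1   [∧-rule on 9]
12. ¬b ∧ ¬(b ∧ a), 1   [□-rule on 2 via 0R1]
13. ¬b, 1   [∧-rule on 12]
14. ¬(b ∧ a), 1   [∧-rule on 12]
Accessibility: 0R0, 0R1, 1R1
Branch closes: b and ¬b both at 1.
(One branch shown.) All branches close.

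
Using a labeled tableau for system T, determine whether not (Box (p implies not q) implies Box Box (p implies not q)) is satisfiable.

1. not (Box (p implies not q) implies Box Box (p implies not q)), 0
2. Box (p implies not q), 0   [neg-implies-rule on 1]
3. not Box Box (p implies not q), 0   [neg-implies-rule on 1]
4. p implies not q, 0   [Box-rule on 2 via 0R0]
5. not q, 0   [implies-rule on 4 (branches; this branch)]
6. not Box (p implies not q), 1   [neg-Box-rule on 3: fresh world 1, 0R1]
7. p implies not q, 1   [Box-rule on 2 via 0R1]
8. not q, 1   [implies-rule on 7 (branches; this branch)]
9. not (p implies not q), 2   [neg-Box-rule on 6: fresh world 2, 1R2]
10. p, 2   [neg-implies-rule on 9]
11. q, 2   [neg-implies-rule on 9]
Accessibility: 0R0, 0R1, 1R1, 1R2, 2R2

Yes, satisfiable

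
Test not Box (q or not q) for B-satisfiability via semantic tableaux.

No, unsatisfiable

1. not Box (q or not q), 0
2. not (q or not q), 1   [neg-Box-rule on 1: fresh world 1, 0R1]
3. not q, 1   [neg-or-rule on 2]
4. q, 1   [neg-or-rule on 2]
Accessibility: 0R0, 0R1, 1R0, 1R1
Branch closes: q and not q both at 1.
All branches of the tableau close; one closing branch shown above.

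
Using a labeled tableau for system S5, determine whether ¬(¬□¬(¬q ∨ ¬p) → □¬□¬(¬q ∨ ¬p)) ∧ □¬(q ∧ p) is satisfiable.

No, unsatisfiable

1. ¬(¬□¬(¬q ∨ ¬p) → □¬□¬(¬q ∨ ¬p)) ∧ □¬(q ∧ p), 0
2. ¬(¬□¬(¬q ∨ ¬p) → □¬□¬(¬q ∨ ¬p)), 0
3. □¬(q ∧ p), 0
4. ¬□¬(¬q ∨ ¬p), 0
5. ¬□¬□¬(¬q ∨ ¬p), 0
6. ¬(q ∧ p), 0
7. ¬p, 0
8. ¬q ∨ ¬p, 1
9. ¬(q ∧ p), 1
10. ¬p, 1
11. □¬(¬q ∨ ¬p), 2
12. ¬(q ∧ p), 2
13. ¬(¬q ∨ ¬p), 0
14. q, 0
15. p, 0
Accessibility: 0R0, 0R1, 0R2, 1R0, 1R1, 1R2, 2R0, 2R1, 2R2
Branch closes: p and ¬p both at 0.
Every branch closes; the branch above is one of them.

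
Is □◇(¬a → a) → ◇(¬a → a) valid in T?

Tableau for the negation ¬(□◇(¬a → a) → ◇(¬a → a)):
1. ¬(□◇(¬a → a) → ◇(¬a → a)), w0
2. □◇(¬a → a), w0
3. ¬◇(¬a → a), w0
4. ◇(¬a → a), w0
5. ¬(¬a → a), w0
6. ¬a, w0
7. ¬a → a, w1
8. ◇(¬a → a), w1
9. ¬(¬a → a), w1
10. ¬a, w1
11. a, w1
Accessibility: w0Rw0, w0Rw1, w1Rw1
Branch closes: a and ¬a both at w1.
All branches of the negation close; one closing branch shown above.

Valid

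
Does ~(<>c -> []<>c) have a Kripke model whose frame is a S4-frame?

1. ~(<>c -> []<>c), u
2. <>c, u
3. ~[]<>c, u
4. c, v
5. ~<>c, w
6. ~c, w
Accessibility: uRu, uRv, uRw, vRv, wRw

Satisfiable (open branch found)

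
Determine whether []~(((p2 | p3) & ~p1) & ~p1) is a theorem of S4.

No, not valid

Tableau for the negation ~[]~(((p2 | p3) & ~p1) & ~p1):
1. ~[]~(((p2 | p3) & ~p1) & ~p1), u
2. ((p2 | p3) & ~p1) & ~p1, v
3. (p2 | p3) & ~p1, v
4. ~p1, v
5. p2 | p3, v
6. p3, v
Accessibility: uRu, uRv, vRv
The negation has an open branch (countermodel exists).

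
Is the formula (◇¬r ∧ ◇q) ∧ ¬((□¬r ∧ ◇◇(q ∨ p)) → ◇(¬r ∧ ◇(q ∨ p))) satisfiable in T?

1. (◇¬r ∧ ◇q) ∧ ¬((□¬r ∧ ◇◇(q ∨ p)) → ◇(¬r ∧ ◇(q ∨ p))), u
2. ◇¬r ∧ ◇q, u   [∧-rule on 1]
3. ¬((□¬r ∧ ◇◇(q ∨ p)) → ◇(¬r ∧ ◇(q ∨ p))), u   [∧-rule on 1]
4. ◇¬r, u   [∧-rule on 2]
5. ◇q, u   [∧-rule on 2]
6. □¬r ∧ ◇◇(q ∨ p), u   [¬→-rule on 3]
7. ¬◇(¬r ∧ ◇(q ∨ p)), u   [¬→-rule on 3]
8. □¬r, u   [∧-rule on 6]
9. ◇◇(q ∨ p), u   [∧-rule on 6]
10. ¬(¬r ∧ ◇(q ∨ p)), u   [¬◇-rule on 7 via uRu]
11. ¬r, u   [□-rule on 8 via uRu]
12. ¬◇(q ∨ p), u   [¬∧-rule on 10 (branches; this branch)]
13. ¬(q ∨ p), u   [¬◇-rule on 12 via uRu]
14. ¬q, u   [¬∨-rule on 13]
15. ¬p, u   [¬∨-rule on 13]
16. ¬r, v   [◇-rule on 4: fresh world v, uRv]
17. ¬(¬r ∧ ◇(q ∨ p)), v   [¬◇-rule on 7 via uRv]
18. ¬(q ∨ p), v   [¬◇-rule on 12 via uRv]
19. ¬q, v   [¬∨-rule on 18]
20. ¬p, v   [¬∨-rule on 18]
21. ¬◇(q ∨ p), v   [¬∧-rule on 17 (branches; this branch)]
22. q, w   [◇-rule on 5: fresh world w, uRw]
23. ¬(¬r ∧ ◇(q ∨ p)), w   [¬◇-rule on 7 via uRw]
24. ¬r, w   [□-rule on 8 via uRw]
25. ¬(q ∨ p), w   [¬◇-rule on 12 via uRw]
26. ¬q, w   [¬∨-rule on 25]
27. ¬p, w   [¬∨-rule on 25]
Accessibility: uRu, uRv, uRw, vRv, wRw
Branch closes: q and ¬q both at w.
Every branch closes; the branch above is one of them.

Unsatisfiable (every branch closes)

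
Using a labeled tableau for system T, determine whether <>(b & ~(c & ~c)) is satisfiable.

1. <>(b & ~(c & ~c)), 0
2. b & ~(c & ~c), 1   [<>-rule on 1: fresh world 1, 0R1]
3. b, 1   [&-rule on 2]
4. ~(c & ~c), 1   [&-rule on 2]
5. c, 1   [~&-rule on 4 (branches; this branch)]
Accessibility: 0R0, 0R1, 1R1

Satisfiable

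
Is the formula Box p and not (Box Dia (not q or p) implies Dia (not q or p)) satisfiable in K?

1. Box p and not (Box Dia (not q or p) implies Dia (not q or p)), w0
2. Box p, w0
3. not (Box Dia (not q or p) implies Dia (not q or p)), w0
4. Box Dia (not q or p), w0
5. not Dia (not q or p), w0

Yes, satisfiable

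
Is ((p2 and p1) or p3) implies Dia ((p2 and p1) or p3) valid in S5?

Valid

Tableau for the negation not (((p2 and p1) or p3) implies Dia ((p2 and p1) or p3)):
1. not (((p2 and p1) or p3) implies Dia ((p2 and p1) or p3)), w0
2. (p2 and p1) or p3, w0
3. not Dia ((p2 and p1) or p3), w0
4. not ((p2 and p1) or p3), w0
5. not (p2 and p1), w0
6. not p3, w0
7. p2 and p1, w0
8. p2, w0
9. p1, w0
10. not p1, w0
Accessibility: w0Rw0
Branch closes: p1 and not p1 both at w0.
All branches of the negation close; one closing branch shown above.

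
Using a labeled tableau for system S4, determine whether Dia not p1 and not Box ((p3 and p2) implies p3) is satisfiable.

Unsatisfiable

1. Dia not p1 and not Box ((p3 and p2) implies p3), w0
2. Dia not p1, w0
3. not Box ((p3 and p2) implies p3), w0
4. not p1, w1
5. not ((p3 and p2) implies p3), w2
6. p3 and p2, w2
7. not p3, w2
8. p3, w2
9. p2, w2
Accessibility: w0Rw0, w0Rw1, w0Rw2, w1Rw1, w2Rw2
Branch closes: p3 and not p3 both at w2.
All branches of the tableau close; one closing branch shown above.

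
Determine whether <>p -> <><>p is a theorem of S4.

Valid

Tableau for the negation ~(<>p -> <><>p):
1. ~(<>p -> <><>p), u
2. <>p, u
3. ~<><>p, u
4. ~<>p, u
5. ~p, u
6. p, v
7. ~<>p, v
8. ~p, v
Accessibility: uRu, uRv, vRv
Branch closes: p and ~p both at v.
Every branch of the negation's tableau closes; the branch above is one of them.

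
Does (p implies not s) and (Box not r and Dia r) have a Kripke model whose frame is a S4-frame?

Unsatisfiable (every branch closes)

1. (p implies not s) and (Box not r and Dia r), 0
2. p implies not s, 0
3. Box not r and Dia r, 0
4. Box not r, 0
5. Dia r, 0
6. not r, 0
7. not s, 0
8. r, 1
9. not r, 1
Accessibility: 0R0, 0R1, 1R1
Branch closes: r and not r both at 1.
All branches of the tableau close; one closing branch shown above.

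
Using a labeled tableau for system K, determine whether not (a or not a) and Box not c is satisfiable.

1. not (a or not a) and Box not c, u
2. not (a or not a), u
3. Box not c, u
4. not a, u
5. a, u
Branch closes: a and not a both at u.
Every branch closes; the branch above is one of them.

Unsatisfiable (every branch closes)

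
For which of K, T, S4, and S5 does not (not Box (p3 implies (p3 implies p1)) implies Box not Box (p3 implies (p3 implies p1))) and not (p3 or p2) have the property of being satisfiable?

K, T, S4

S4-tableau for the formula:
1. not (not Box (p3 implies (p3 implies p1)) implies Box not Box (p3 implies (p3 implies p1))) and not (p3 or p2), w0
2. not (not Box (p3 implies (p3 implies p1)) implies Box not Box (p3 implies (p3 implies p1))), w0
3. not (p3 or p2), w0
4. not Box (p3 implies (p3 implies p1)), w0
5. not Box not Box (p3 implies (p3 implies p1)), w0
6. not p3, w0
7. not p2, w0
8. not (p3 implies (p3 implies p1)), w1
9. p3, w1
10. not (p3 implies p1), w1
11. not p1, w1
12. Box (p3 implies (p3 implies p1)), w2
13. p3 implies (p3 implies p1), w2
14. p3 implies p1, w2
15. p1, w2
Accessibility: w0Rw0, w0Rw1, w0Rw2, w1Rw1, w2Rw2
Complete open branch: satisfiable in S4, hence also in K, T (this S4-model is also a K-model and a T-model).
S5-tableau for the formula:
1. not (not Box (p3 implies (p3 implies p1)) implies Box not Box (p3 implies (p3 implies p1))) and not (p3 or p2), w0
2. not (not Box (p3 implies (p3 implies p1)) implies Box not Box (p3 implies (p3 implies p1))), w0
3. not (p3 or p2), w0
4. not Box (p3 implies (p3 implies p1)), w0
5. not Box not Box (p3 implies (p3 implies p1)), w0
6. not p3, w0
7. not p2, w0
8. not (p3 implies (p3 implies p1)), w1
9. p3, w1
10. not (p3 implies p1), w1
11. not p1, w1
12. Box (p3 implies (p3 implies p1)), w2
13. p3 implies (p3 implies p1), w0
14. p3 implies (p3 implies p1), w1
15. p3 implies (p3 implies p1), w2
16. p3 implies p1, w0
17. p3 implies p1, w1
18. p3 implies p1, w2
19. p1, w0
20. p1, w1
Accessibility: w0Rw0, w0Rw1, w0Rw2, w1Rw0, w1Rw1, w1Rw2, w2Rw0, w2Rw1, w2Rw2
Branch closes: p1 and not p1 both at w1.
Every branch closes (one shown): unsatisfiable in S5.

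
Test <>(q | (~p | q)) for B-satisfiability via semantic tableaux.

1. <>(q | (~p | q)), 0
2. q | (~p | q), 1
3. ~p | q, 1
4. q, 1
Accessibility: 0R0, 0R1, 1R0, 1R1

Satisfiable (open branch found)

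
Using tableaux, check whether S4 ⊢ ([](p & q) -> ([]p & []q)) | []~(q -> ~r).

Tableau for the negation ~(([](p & q) -> ([]p & []q)) | []~(q -> ~r)):
1. ~(([](p & q) -> ([]p & []q)) | []~(q -> ~r)), 0
2. ~([](p & q) -> ([]p & []q)), 0
3. ~[]~(q -> ~r), 0
4. [](p & q), 0
5. ~([]p & []q), 0
6. p & q, 0
7. p, 0
8. q, 0
9. ~[]q, 0
10. q -> ~r, 1
11. p & q, 1
12. p, 1
13. q, 1
14. ~r, 1
15. ~q, 2
16. p & q, 2
17. p, 2
18. q, 2
Accessibility: 0R0, 0R1, 0R2, 1R1, 2R2
Branch closes: q and ~q both at 2.
All branches of the negation close; one closing branch shown above.

Yes, valid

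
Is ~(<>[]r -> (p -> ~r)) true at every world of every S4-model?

Tableau for the negation <>[]r -> (p -> ~r):
1. <>[]r -> (p -> ~r), 0
2. p -> ~r, 0
3. ~r, 0
Accessibility: 0R0
The negation has an open branch (countermodel exists).

Invalid (countermodel exists)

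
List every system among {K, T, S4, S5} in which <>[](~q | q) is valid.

K-tableau for the negation ~<>[](~q | q):
1. ~<>[](~q | q), w0
Complete open branch: countermodel on a K-frame, so not valid in K.
T-tableau for the negation ~<>[](~q | q):
1. ~<>[](~q | q), w0
2. ~[](~q | q), w0
3. ~(~q | q), w1
4. q, w1
5. ~q, w1
Accessibility: w0Rw0, w0Rw1, w1Rw1
Branch closes: q and ~q both at w1.
Every branch closes (one shown): valid in T, hence also in S4, S5 (every theorem of T is a theorem of S4 and S5).

T, S4, S5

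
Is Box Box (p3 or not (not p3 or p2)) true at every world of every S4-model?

Not valid

Tableau for the negation not Box Box (p3 or not (not p3 or p2)):
1. not Box Box (p3 or not (not p3 or p2)), 0
2. not Box (p3 or not (not p3 or p2)), 1
3. not (p3 or not (not p3 or p2)), 2
4. not p3, 2
5. not p3 or p2, 2
6. p2, 2
Accessibility: 0R0, 0R1, 0R2, 1R1, 1R2, 2R2
The negation has an open branch (countermodel exists).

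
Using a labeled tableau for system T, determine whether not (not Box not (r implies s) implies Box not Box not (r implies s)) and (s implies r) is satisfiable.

1. not (not Box not (r implies s) implies Box not Box not (r implies s)) and (s implies r), w0
2. not (not Box not (r implies s) implies Box not Box not (r implies s)), w0
3. s implies r, w0
4. not Box not (r implies s), w0
5. not Box not Box not (r implies s), w0
6. r, w0
7. r implies s, w1
8. s, w1
9. Box not (r implies s), w2
10. not (r implies s), w2
11. r, w2
12. not s, w2
Accessibility: w0Rw0, w0Rw1, w0Rw2, w1Rw1, w2Rw2

Satisfiable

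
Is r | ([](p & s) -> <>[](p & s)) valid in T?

Yes, valid

Tableau for the negation ~(r | ([](p & s) -> <>[](p & s))):
1. ~(r | ([](p & s) -> <>[](p & s))), u
2. ~r, u
3. ~([](p & s) -> <>[](p & s)), u
4. [](p & s), u
5. ~<>[](p & s), u
6. p & s, u
7. p, u
8. s, u
9. ~[](p & s), u
10. ~(p & s), v
11. p & s, v
12. p, v
13. s, v
14. ~[](p & s), v
15. ~s, v
Accessibility: uRu, uRv, vRv
Branch closes: s and ~s both at v.
Every branch of the negation's tableau closes; the branch above is one of them.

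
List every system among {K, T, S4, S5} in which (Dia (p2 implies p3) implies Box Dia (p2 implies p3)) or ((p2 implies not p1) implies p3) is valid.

S5

S4-tableau for the negation not ((Dia (p2 implies p3) implies Box Dia (p2 implies p3)) or ((p2 implies not p1) implies p3)):
1. not ((Dia (p2 implies p3) implies Box Dia (p2 implies p3)) or ((p2 implies not p1) implies p3)), w0
2. not (Dia (p2 implies p3) implies Box Dia (p2 implies p3)), w0
3. not ((p2 implies not p1) implies p3), w0
4. Dia (p2 implies p3), w0
5. not Box Dia (p2 implies p3), w0
6. p2 implies not p1, w0
7. not p3, w0
8. not p1, w0
9. p2 implies p3, w1
10. p3, w1
11. not Dia (p2 implies p3), w2
12. not (p2 implies p3), w2
13. p2, w2
14. not p3, w2
Accessibility: w0Rw0, w0Rw1, w0Rw2, w1Rw1, w2Rw2
Complete open branch: countermodel on an S4-frame, so not valid in S4, nor in K, T (the same frame is also a K-frame and a T-frame).
S5-tableau for the negation not ((Dia (p2 implies p3) implies Box Dia (p2 implies p3)) or ((p2 implies not p1) implies p3)):
1. not ((Dia (p2 implies p3) implies Box Dia (p2 implies p3)) or ((p2 implies not p1) implies p3)), w0
2. not (Dia (p2 implies p3) implies Box Dia (p2 implies p3)), w0
3. not ((p2 implies not p1) implies p3), w0
4. Dia (p2 implies p3), w0
5. not Box Dia (p2 implies p3), w0
6. p2 implies not p1, w0
7. not p3, w0
8. not p1, w0
9. p2 implies p3, w1
10. p3, w1
11. not Dia (p2 implies p3), w2
12. not (p2 implies p3), w0
13. p2, w0
14. not (p2 implies p3), w1
15. p2, w1
16. not p3, w1
Accessibility: w0Rw0, w0Rw1, w0Rw2, w1Rw0, w1Rw1, w1Rw2, w2Rw0, w2Rw1, w2Rw2
Branch closes: p3 and not p3 both at w1.
Every branch closes (one shown): valid in S5.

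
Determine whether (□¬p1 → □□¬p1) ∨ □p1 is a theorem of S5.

Valid in S5

Tableau for the negation ¬((□¬p1 → □□¬p1) ∨ □p1):
1. ¬((□¬p1 → □□¬p1) ∨ □p1), w0
2. ¬(□¬p1 → □□¬p1), w0
3. ¬□p1, w0
4. □¬p1, w0
5. ¬□□¬p1, w0
6. ¬p1, w0
7. ¬p1, w1
8. ¬□¬p1, w2
9. ¬p1, w2
10. p1, w3
11. ¬p1, w3
Accessibility: w0Rw0, w0Rw1, w0Rw2, w0Rw3, w1Rw0, w1Rw1, w1Rw2, w1Rw3, w2Rw0, w2Rw1, w2Rw2, w2Rw3, w3Rw0, w3Rw1, w3Rw2, w3Rw3
Branch closes: p1 and ¬p1 both at w3.
All branches of the negation close; one closing branch shown above.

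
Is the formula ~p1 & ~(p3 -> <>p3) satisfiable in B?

1. ~p1 & ~(p3 -> <>p3), w0
2. ~p1, w0
3. ~(p3 -> <>p3), w0
4. p3, w0
5. ~<>p3, w0
6. ~p3, w0
Accessibility: w0Rw0
Branch closes: p3 and ~p3 both at w0.
(One branch shown.) All branches close.

Unsatisfiable (every branch closes)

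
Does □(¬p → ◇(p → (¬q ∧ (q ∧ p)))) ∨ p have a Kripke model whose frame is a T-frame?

Satisfiable (open branch found)

1. □(¬p → ◇(p → (¬q ∧ (q ∧ p)))) ∨ p, w0
2. p, w0   [∨-rule on 1 (branches; this branch)]
Accessibility: w0Rw0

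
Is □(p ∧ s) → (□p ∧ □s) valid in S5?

Yes, valid

Tableau for the negation ¬(□(p ∧ s) → (□p ∧ □s)):
1. ¬(□(p ∧ s) → (□p ∧ □s)), w0
2. □(p ∧ s), w0
3. ¬(□p ∧ □s), w0
4. p ∧ s, w0
5. p, w0
6. s, w0
7. ¬□s, w0
8. ¬s, w1
9. p ∧ s, w1
10. p, w1
11. s, w1
Accessibility: w0Rw0, w0Rw1, w1Rw0, w1Rw1
Branch closes: s and ¬s both at w1.
Every branch of the negation's tableau closes; the branch above is one of them.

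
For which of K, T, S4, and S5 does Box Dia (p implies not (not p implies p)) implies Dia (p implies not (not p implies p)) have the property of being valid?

T-tableau for the negation not (Box Dia (p implies not (not p implies p)) implies Dia (p implies not (not p implies p))):
1. not (Box Dia (p implies not (not p implies p)) implies Dia (p implies not (not p implies p))), 0
2. Box Dia (p implies not (not p implies p)), 0
3. not Dia (p implies not (not p implies p)), 0
4. Dia (p implies not (not p implies p)), 0
5. not (p implies not (not p implies p)), 0
6. p, 0
7. not p implies p, 0
8. p implies not (not p implies p), 1
9. Dia (p implies not (not p implies p)), 1
10. not (p implies not (not p implies p)), 1
11. p, 1
12. not p implies p, 1
13. not (not p implies p), 1
14. not p, 1
Accessibility: 0R0, 0R1, 1R1
Branch closes: p and not p both at 1.
Every branch closes (one shown): valid in T, hence also in S4, S5 (every theorem of T is a theorem of S4 and S5).
K-tableau for the negation not (Box Dia (p implies not (not p implies p)) implies Dia (p implies not (not p implies p))):
1. not (Box Dia (p implies not (not p implies p)) implies Dia (p implies not (not p implies p))), 0
2. Box Dia (p implies not (not p implies p)), 0
3. not Dia (p implies not (not p implies p)), 0
Complete open branch: countermodel on a K-frame, so not valid in K.

T, S4, S5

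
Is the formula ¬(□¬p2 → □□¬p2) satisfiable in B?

1. ¬(□¬p2 → □□¬p2), w0
2. □¬p2, w0
3. ¬□□¬p2, w0
4. ¬p2, w0
5. ¬□¬p2, w1
6. ¬p2, w1
7. p2, w2
Accessibility: w0Rw0, w0Rw1, w1Rw0, w1Rw1, w1Rw2, w2Rw1, w2Rw2

Satisfiable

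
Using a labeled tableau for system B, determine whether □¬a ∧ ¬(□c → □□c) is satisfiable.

Satisfiable

1. □¬a ∧ ¬(□c → □□c), u
2. □¬a, u
3. ¬(□c → □□c), u
4. □c, u
5. ¬□□c, u
6. ¬a, u
7. c, u
8. ¬□c, v
9. ¬a, v
10. c, v
11. ¬c, w
Accessibility: uRu, uRv, vRu, vRv, vRw, wRv, wRw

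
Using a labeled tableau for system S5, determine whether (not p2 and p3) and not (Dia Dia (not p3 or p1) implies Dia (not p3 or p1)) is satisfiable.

1. (not p2 and p3) and not (Dia Dia (not p3 or p1) implies Dia (not p3 or p1)), 0
2. not p2 and p3, 0
3. not (Dia Dia (not p3 or p1) implies Dia (not p3 or p1)), 0
4. not p2, 0
5. p3, 0
6. Dia Dia (not p3 or p1), 0
7. not Dia (not p3 or p1), 0
8. not (not p3 or p1), 0
9. not p1, 0
10. Dia (not p3 or p1), 1
11. not (not p3 or p1), 1
12. p3, 1
13. not p1, 1
14. not p3 or p1, 2
15. not (not p3 or p1), 2
16. p3, 2
17. not p1, 2
18. p1, 2
Accessibility: 0R0, 0R1, 0R2, 1R0, 1R1, 1R2, 2R0, 2R1, 2R2
Branch closes: p1 and not p1 both at 2.
All branches of the tableau close; one closing branch shown above.

Unsatisfiable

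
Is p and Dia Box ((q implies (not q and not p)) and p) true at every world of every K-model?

No, not valid

Tableau for the negation not (p and Dia Box ((q implies (not q and not p)) and p)):
1. not (p and Dia Box ((q implies (not q and not p)) and p)), w0
2. not Dia Box ((q implies (not q and not p)) and p), w0   [neg-and-rule on 1 (branches; this branch)]
The negation has an open branch (countermodel exists).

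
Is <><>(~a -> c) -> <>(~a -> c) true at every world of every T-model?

Tableau for the negation ~(<><>(~a -> c) -> <>(~a -> c)):
1. ~(<><>(~a -> c) -> <>(~a -> c)), w0
2. <><>(~a -> c), w0   [~->-rule on 1]
3. ~<>(~a -> c), w0   [~->-rule on 1]
4. ~(~a -> c), w0   [~<>-rule on 3 via w0Rw0]
5. ~a, w0   [~->-rule on 4]
6. ~c, w0   [~->-rule on 4]
7. <>(~a -> c), w1   [<>-rule on 2: fresh world w1, w0Rw1]
8. ~(~a -> c), w1   [~<>-rule on 3 via w0Rw1]
9. ~a, w1   [~->-rule on 8]
10. ~c, w1   [~->-rule on 8]
11. ~a -> c, w2   [<>-rule on 7: fresh world w2, w1Rw2]
12. c, w2   [->-rule on 11 (branches; this branch)]
Accessibility: w0Rw0, w0Rw1, w1Rw1, w1Rw2, w2Rw2
The negation has an open branch (countermodel exists).

Not valid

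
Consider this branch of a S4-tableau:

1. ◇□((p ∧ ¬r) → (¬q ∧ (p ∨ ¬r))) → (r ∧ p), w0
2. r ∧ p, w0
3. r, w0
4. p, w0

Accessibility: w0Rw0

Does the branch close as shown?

No atom appears with both signs at the same world.

No, open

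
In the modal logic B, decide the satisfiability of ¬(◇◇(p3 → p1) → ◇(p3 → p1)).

1. ¬(◇◇(p3 → p1) → ◇(p3 → p1)), w0
2. ◇◇(p3 → p1), w0   [¬→-rule on 1]
3. ¬◇(p3 → p1), w0   [¬→-rule on 1]
4. ¬(p3 → p1), w0   [¬◇-rule on 3 via w0Rw0]
5. p3, w0   [¬→-rule on 4]
6. ¬p1, w0   [¬→-rule on 4]
7. ◇(p3 → p1), w1   [◇-rule on 2: fresh world w1, w0Rw1]
8. ¬(p3 → p1), w1   [¬◇-rule on 3 via w0Rw1]
9. p3, w1   [¬→-rule on 8]
10. ¬p1, w1   [¬→-rule on 8]
11. p3 → p1, w2   [◇-rule on 7: fresh world w2, w1Rw2]
12. p1, w2   [→-rule on 11 (branches; this branch)]
Accessibility: w0Rw0, w0Rw1, w1Rw0, w1Rw1, w1Rw2, w2Rw1, w2Rw2

Satisfiable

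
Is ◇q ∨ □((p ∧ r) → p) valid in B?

Valid in B

Tableau for the negation ¬(◇q ∨ □((p ∧ r) → p)):
1. ¬(◇q ∨ □((p ∧ r) → p)), 0
2. ¬◇q, 0
3. ¬□((p ∧ r) → p), 0
4. ¬q, 0
5. ¬((p ∧ r) → p), 1
6. p ∧ r, 1
7. ¬p, 1
8. p, 1
9. r, 1
Accessibility: 0R0, 0R1, 1R0, 1R1
Branch closes: p and ¬p both at 1.
Every branch of the negation's tableau closes; the branch above is one of them.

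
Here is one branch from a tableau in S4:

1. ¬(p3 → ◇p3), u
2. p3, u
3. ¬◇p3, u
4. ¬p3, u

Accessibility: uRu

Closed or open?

Both p3 and ¬p3 appear at u.

Closed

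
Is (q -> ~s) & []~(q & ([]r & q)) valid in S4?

Tableau for the negation ~((q -> ~s) & []~(q & ([]r & q))):
1. ~((q -> ~s) & []~(q & ([]r & q))), u
2. ~[]~(q & ([]r & q)), u
3. q & ([]r & q), v
4. q, v
5. []r & q, v
6. []r, v
7. r, v
Accessibility: uRu, uRv, vRv
The negation has an open branch (countermodel exists).

No, not valid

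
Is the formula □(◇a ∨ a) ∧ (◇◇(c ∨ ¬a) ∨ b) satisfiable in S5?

Yes, satisfiable

1. □(◇a ∨ a) ∧ (◇◇(c ∨ ¬a) ∨ b), u
2. □(◇a ∨ a), u
3. ◇◇(c ∨ ¬a) ∨ b, u
4. ◇a ∨ a, u
5. b, u
6. a, u
Accessibility: uRu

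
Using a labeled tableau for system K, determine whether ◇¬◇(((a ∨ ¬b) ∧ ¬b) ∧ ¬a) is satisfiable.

1. ◇¬◇(((a ∨ ¬b) ∧ ¬b) ∧ ¬a), u
2. ¬◇(((a ∨ ¬b) ∧ ¬b) ∧ ¬a), v   [◇-rule on 1: fresh world v, uRv]
Accessibility: uRv

Satisfiable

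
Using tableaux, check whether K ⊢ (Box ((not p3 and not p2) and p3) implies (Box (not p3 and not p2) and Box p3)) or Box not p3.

Yes, valid

Tableau for the negation not ((Box ((not p3 and not p2) and p3) implies (Box (not p3 and not p2) and Box p3)) or Box not p3):
1. not ((Box ((not p3 and not p2) and p3) implies (Box (not p3 and not p2) and Box p3)) or Box not p3), u
2. not (Box ((not p3 and not p2) and p3) implies (Box (not p3 and not p2) and Box p3)), u
3. not Box not p3, u
4. Box ((not p3 and not p2) and p3), u
5. not (Box (not p3 and not p2) and Box p3), u
6. not Box p3, u
7. p3, v
8. (not p3 and not p2) and p3, v
9. not p3 and not p2, v
10. not p3, v
11. not p2, v
Accessibility: uRv
Branch closes: p3 and not p3 both at v.
Every branch of the negation's tableau closes; the branch above is one of them.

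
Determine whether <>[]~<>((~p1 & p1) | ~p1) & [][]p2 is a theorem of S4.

Tableau for the negation ~(<>[]~<>((~p1 & p1) | ~p1) & [][]p2):
1. ~(<>[]~<>((~p1 & p1) | ~p1) & [][]p2), u
2. ~[][]p2, u   [~&-rule on 1 (branches; this branch)]
3. ~[]p2, v   [~[]-rule on 2: fresh world v, uRv]
4. ~p2, w   [~[]-rule on 3: fresh world w, vRw]
Accessibility: uRu, uRv, uRw, vRv, vRw, wRw
The negation has an open branch (countermodel exists).

Invalid (countermodel exists)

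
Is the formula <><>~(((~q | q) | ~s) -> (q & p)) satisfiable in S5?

Satisfiable (open branch found)

1. <><>~(((~q | q) | ~s) -> (q & p)), 0
2. <>~(((~q | q) | ~s) -> (q & p)), 1
3. ~(((~q | q) | ~s) -> (q & p)), 2
4. (~q | q) | ~s, 2
5. ~(q & p), 2
6. ~s, 2
7. ~p, 2
Accessibility: 0R0, 0R1, 0R2, 1R0, 1R1, 1R2, 2R0, 2R1, 2R2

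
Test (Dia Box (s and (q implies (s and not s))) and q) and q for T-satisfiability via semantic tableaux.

Satisfiable

1. (Dia Box (s and (q implies (s and not s))) and q) and q, 0
2. Dia Box (s and (q implies (s and not s))) and q, 0   [and-rule on 1]
3. q, 0   [and-rule on 1]
4. Dia Box (s and (q implies (s and not s))), 0   [and-rule on 2]
5. Box (s and (q implies (s and not s))), 1   [Dia-rule on 4: fresh world 1, 0R1]
6. s and (q implies (s and not s)), 1   [Box-rule on 5 via 1R1]
7. s, 1   [and-rule on 6]
8. q implies (s and not s), 1   [and-rule on 6]
9. not q, 1   [implies-rule on 8 (branches; this branch)]
Accessibility: 0R0, 0R1, 1R1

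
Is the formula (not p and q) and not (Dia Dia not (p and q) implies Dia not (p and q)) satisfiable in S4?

Unsatisfiable (every branch closes)

1. (not p and q) and not (Dia Dia not (p and q) implies Dia not (p and q)), 0
2. not p and q, 0
3. not (Dia Dia not (p and q) implies Dia not (p and q)), 0
4. not p, 0
5. q, 0
6. Dia Dia not (p and q), 0
7. not Dia not (p and q), 0
8. p and q, 0
9. p, 0
Accessibility: 0R0
Branch closes: p and not p both at 0.
(One branch shown.) All branches close.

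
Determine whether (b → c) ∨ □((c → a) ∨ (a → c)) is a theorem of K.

Tableau for the negation ¬((b → c) ∨ □((c → a) ∨ (a → c))):
1. ¬((b → c) ∨ □((c → a) ∨ (a → c))), 0
2. ¬(b → c), 0
3. ¬□((c → a) ∨ (a → c)), 0
4. b, 0
5. ¬c, 0
6. ¬((c → a) ∨ (a → c)), 1
7. ¬(c → a), 1
8. ¬(a → c), 1
9. c, 1
10. ¬a, 1
11. a, 1
12. ¬c, 1
Accessibility: 0R1
Branch closes: a and ¬a both at 1.
All branches of the negation close; one closing branch shown above.

Yes, valid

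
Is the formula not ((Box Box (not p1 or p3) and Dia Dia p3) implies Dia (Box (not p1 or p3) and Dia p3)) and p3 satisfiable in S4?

1. not ((Box Box (not p1 or p3) and Dia Dia p3) implies Dia (Box (not p1 or p3) and Dia p3)) and p3, w0
2. not ((Box Box (not p1 or p3) and Dia Dia p3) implies Dia (Box (not p1 or p3) and Dia p3)), w0   [and-rule on 1]
3. p3, w0   [and-rule on 1]
4. Box Box (not p1 or p3) and Dia Dia p3, w0   [neg-implies-rule on 2]
5. not Dia (Box (not p1 or p3) and Dia p3), w0   [neg-implies-rule on 2]
6. Box Box (not p1 or p3), w0   [and-rule on 4]
7. Dia Dia p3, w0   [and-rule on 4]
8. not (Box (not p1 or p3) and Dia p3), w0   [neg-Dia-rule on 5 via w0Rw0]
9. Box (not p1 or p3), w0   [Box-rule on 6 via w0Rw0]
10. not p1 or p3, w0   [Box-rule on 9 via w0Rw0]
11. not Box (not p1 or p3), w0   [neg-and-rule on 8 (branches; this branch)]
12. Dia p3, w1   [Dia-rule on 7: fresh world w1, w0Rw1]
13. not (Box (not p1 or p3) and Dia p3), w1   [neg-Dia-rule on 5 via w0Rw1]
14. Box (not p1 or p3), w1   [Box-rule on 6 via w0Rw1]
15. not p1 or p3, w1   [Box-rule on 9 via w0Rw1]
16. not Dia p3, w1   [neg-and-rule on 13 (branches; this branch)]
17. not p3, w1   [neg-Dia-rule on 16 via w1Rw1]
18. not p1, w1   [or-rule on 15 (branches; this branch)]
19. not (not p1 or p3), w2   [neg-Box-rule on 11: fresh world w2, w0Rw2]
20. p1, w2   [neg-or-rule on 19]
21. not p3, w2   [neg-or-rule on 19]
22. not (Box (not p1 or p3) and Dia p3), w2   [neg-Dia-rule on 5 via w0Rw2]
23. Box (not p1 or p3), w2   [Box-rule on 6 via w0Rw2]
24. not p1 or p3, w2   [Box-rule on 9 via w0Rw2]
25. not Dia p3, w2   [neg-and-rule on 22 (branches; this branch)]
26. p3, w2   [or-rule on 24 (branches; this branch)]
Accessibility: w0Rw0, w0Rw1, w0Rw2, w1Rw1, w2Rw2
Branch closes: p3 and not p3 both at w2.
All branches of the tableau close; one closing branch shown above.

Unsatisfiable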